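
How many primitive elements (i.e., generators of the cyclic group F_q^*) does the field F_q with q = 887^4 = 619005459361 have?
There are φ(619005459360) = 154661584896 primitive elements

F_q^* is cyclic of order q - 1 = 619005459360. A cyclic group of order m has exactly φ(m) generators. Here m = 619005459360 = 2^5 · 3 · 5 · 29 · 37 · 443 · 2713, so the number of primitive elements is φ(619005459360) = 154661584896.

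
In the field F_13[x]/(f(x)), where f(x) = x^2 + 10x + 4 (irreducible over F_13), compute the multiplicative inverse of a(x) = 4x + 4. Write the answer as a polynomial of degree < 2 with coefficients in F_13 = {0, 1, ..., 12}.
a(x)^(-1) ≡ 2x + 5 (mod f(x))

Since f is irreducible over F_13, F_13[x]/(f) is a field and a(x) ≠ 0 has an inverse. Apply the extended Euclidean algorithm to f(x) and a(x) in F_13[x]: f(x) = (10x + 12)·a(x) + (8). The last nonzero remainder is the constant 8 = gcd(f, a) in F_13. Back-substituting through the division chain expresses 8 = s(x)·a(x) + t(x)·f(x) with s(x) ≡ 3x + 1 (mod f), so (3x + 1)·a(x) ≡ 8 (mod f). Multiplying by 8^(-1) ≡ 5 in F_13 gives a(x)^(-1) ≡ 5·(3x + 1) ≡ 2x + 5 (mod f). Check: (4x + 4)·(2x + 5) = 8x^2 + 2x + 7 ≡ 1 (mod x^2 + 10x + 4).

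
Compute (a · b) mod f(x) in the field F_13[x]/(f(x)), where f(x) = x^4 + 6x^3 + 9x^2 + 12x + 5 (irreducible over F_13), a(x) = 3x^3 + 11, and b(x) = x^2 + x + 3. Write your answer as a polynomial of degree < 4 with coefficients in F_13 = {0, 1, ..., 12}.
a · b ≡ 7x^3 + 6x^2 + 7x + 4 (mod f(x))

Multiply in F_13[x]: a(x)·b(x) = (3x^3 + 11)·(x^2 + x + 3) = 3x^5 + 3x^4 + 9x^3 + 11x^2 + 11x + 7. This has degree ≥ 4, so divide by f(x) over F_13: 3x^5 + 3x^4 + 9x^3 + 11x^2 + 11x + 7 = (3x + 11)·(x^4 + 6x^3 + 9x^2 + 12x + 5) + (7x^3 + 6x^2 + 7x + 4). Hence a·b ≡ 7x^3 + 6x^2 + 7x + 4 (mod f). (F_13[x]/(f) is a field with 13^4 = 28561 elements since f is irreducible of degree 4.)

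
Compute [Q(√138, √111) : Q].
[Q(√138, √111) : Q] = 4

[Q(√138):Q] = 2 (min poly x^2 - 138, irreducible since 138 is squarefree > 1). For the top step, suppose √111 ∈ Q(√138), say √111 = c + d√138 with c, d ∈ Q. Squaring: 111 = c^2 + 138d^2 + 2cd√138. Since √138 ∉ Q this forces 2cd = 0. If d = 0 then √111 = c ∈ Q, contradicting 111 squarefree > 1. If c = 0 then 111 = 138d^2, so 138·111 = (138d)^2 is a perfect square in Q — but 138·111 = 15318 is not a perfect square (since 138 and 111 are distinct squarefree integers). Contradiction. Hence √111 ∉ Q(√138), so x^2 - 111 stays irreducible over Q(√138) and [Q(√138, √111) : Q(√138)] = 2. By the tower law, [Q(√138, √111) : Q] = 2 · 2 = 4.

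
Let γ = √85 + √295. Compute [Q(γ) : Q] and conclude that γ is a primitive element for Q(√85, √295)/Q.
[Q(γ) : Q] = 4 (equivalently, Q(γ) = Q(√85, √295))

Obviously Q(γ) ⊆ Q(√85, √295), and [Q(√85, √295):Q] = 4 (since 85, 295 are distinct squarefree integers > 1 with 25075 not a perfect square). To show equality we compute the minimal polynomial of γ. From γ = √85 + √295: γ^2 = 85 + 2√(25075) + 295 = 380 + 2√(25075), so γ^2 - 380 = 2√(25075); squaring, (γ^2 - 380)^2 = 4·25075, i.e. γ^4 - 760γ^2 + 144400 - 100300 = 0, i.e. γ^4 - 760γ^2 + 44100 = 0. So γ is a root of x^4 - 760x^2 + 44100. This polynomial is irreducible over Q: it has no rational root (each ±√85 ± √295 is irrational), and any factorization into two quadratics over Q would force √(25075) ∈ Q (pairing opposite roots) or √85, √295 ∈ Q (other pairings), all impossible. Hence [Q(γ):Q] = 4 = [Q(√85, √295):Q], so Q(γ) = Q(√85, √295).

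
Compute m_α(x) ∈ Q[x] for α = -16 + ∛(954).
m_α(x) = x^3 + 48x^2 + 768x + 3142

Set β = α + 16 = ∛(954), so β^3 = 954. Then (α + 16)^3 - 954 = 0, i.e. α is a root of g(x) = (x + 16)^3 - 954 = x^3 + 48x^2 + 768x + 3142. Since g(x) = h(x + 16) where h(x) = x^3 - 954, and h is irreducible over Q (because 954 is not a perfect cube, so h has no rational root, and a monic cubic with no rational root is irreducible), g is also irreducible (irreducibility is preserved under the substitution x → x + 16). Hence m_α(x) = x^3 + 48x^2 + 768x + 3142.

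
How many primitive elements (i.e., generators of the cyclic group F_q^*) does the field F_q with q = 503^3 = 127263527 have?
There are φ(127263526) = 58500000 primitive elements

F_q^* is cyclic of order q - 1 = 127263526. A cyclic group of order m has exactly φ(m) generators. Here m = 127263526 = 2 · 13 · 251 · 19501, so the number of primitive elements is φ(127263526) = 58500000.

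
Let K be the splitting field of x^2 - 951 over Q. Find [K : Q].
[K : Q] = 2

f(x) = x^2 - 951 factors as (x - √951)(x + √951). The splitting field is K = Q(√951). Since 951 is squarefree and > 1, it is not a perfect square, so x^2 - 951 is irreducible over Q and [Q(√951) : Q] = 2. Hence [K : Q] = 2.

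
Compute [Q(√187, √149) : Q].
[Q(√187, √149) : Q] = 4

[Q(√187):Q] = 2 (min poly x^2 - 187, irreducible since 187 is squarefree > 1). For the top step, suppose √149 ∈ Q(√187), say √149 = c + d√187 with c, d ∈ Q. Squaring: 149 = c^2 + 187d^2 + 2cd√187. Since √187 ∉ Q this forces 2cd = 0. If d = 0 then √149 = c ∈ Q, contradicting 149 squarefree > 1. If c = 0 then 149 = 187d^2, so 187·149 = (187d)^2 is a perfect square in Q — but 187·149 = 27863 is not a perfect square (since 187 and 149 are distinct squarefree integers). Contradiction. Hence √149 ∉ Q(√187), so x^2 - 149 stays irreducible over Q(√187) and [Q(√187, √149) : Q(√187)] = 2. By the tower law, [Q(√187, √149) : Q] = 2 · 2 = 4.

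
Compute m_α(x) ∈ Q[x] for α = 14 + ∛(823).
m_α(x) = x^3 - 42x^2 + 588x - 3567

Set β = α - 14 = ∛(823), so β^3 = 823. Then (α - 14)^3 - 823 = 0, i.e. α is a root of g(x) = (x - 14)^3 - 823 = x^3 - 42x^2 + 588x - 3567. Since g(x) = h(x - 14) where h(x) = x^3 - 823, and h is irreducible over Q (because 823 is not a perfect cube, so h has no rational root, and a monic cubic with no rational root is irreducible), g is also irreducible (irreducibility is preserved under the substitution x → x - 14). Hence m_α(x) = x^3 - 42x^2 + 588x - 3567.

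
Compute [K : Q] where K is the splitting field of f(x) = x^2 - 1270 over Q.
[K : Q] = 2

f(x) = x^2 - 1270 factors as (x - √1270)(x + √1270). The splitting field is K = Q(√1270). Since 1270 is squarefree and > 1, it is not a perfect square, so x^2 - 1270 is irreducible over Q and [Q(√1270) : Q] = 2. Hence [K : Q] = 2.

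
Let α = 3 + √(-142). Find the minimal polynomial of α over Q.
m_α(x) = x^2 - 6x + 151

From α - 3 = √(-142), squaring gives (α - 3)^2 = -142, i.e. α^2 - 6α + 9 = -142, so α^2 - 6α + 151 = 0. The discriminant of x^2 - 6x + 151 is (-6)^2 - 4·(151) = 36 - 604 = -568, and 4·(-142) is not a perfect square in Q since -142 is squarefree and ≠ 1. Hence x^2 - 6x + 151 is irreducible over Q and is the minimal polynomial of α.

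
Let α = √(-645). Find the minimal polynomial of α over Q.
m_α(x) = x^2 + 645

α satisfies α^2 + 645 = 0, so x^2 + 645 annihilates α. Since d = -645 is squarefree and ≠ 1, it is not a perfect square in Q, so x^2 + 645 has no rational root and is therefore irreducible over Q (a degree-2 polynomial over a field is irreducible iff it has no root). Hence m_α(x) = x^2 + 645.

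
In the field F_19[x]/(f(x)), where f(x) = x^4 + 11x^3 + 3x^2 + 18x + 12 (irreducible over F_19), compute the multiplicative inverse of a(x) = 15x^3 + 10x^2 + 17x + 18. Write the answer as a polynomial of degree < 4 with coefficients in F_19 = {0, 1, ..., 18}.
a(x)^(-1) ≡ 5x^3 + 8x^2 + 13x + 3 (mod f(x))

Since f is irreducible over F_19, F_19[x]/(f) is a field and a(x) ≠ 0 has an inverse. Apply the extended Euclidean algorithm to f(x) and a(x) in F_19[x]: f(x) = (14x + 18)·a(x) + (3x^2 + 11x + 11);  a(x) = (5x + 4)·(3x^2 + 11x + 11) + (13x + 12);  (3x^2 + 11x + 11) = (9x + 13)·(13x + 12) + (7). The last nonzero remainder is the constant 7 = gcd(f, a) in F_19. Back-substituting through the division chain expresses 7 = s(x)·a(x) + t(x)·f(x) with s(x) ≡ 16x^3 + 18x^2 + 15x + 2 (mod f), so (16x^3 + 18x^2 + 15x + 2)·a(x) ≡ 7 (mod f). Multiplying by 7^(-1) ≡ 11 in F_19 gives a(x)^(-1) ≡ 11·(16x^3 + 18x^2 + 15x + 2) ≡ 5x^3 + 8x^2 + 13x + 3 (mod f). Check: (15x^3 + 10x^2 + 17x + 18)·(5x^3 + 8x^2 + 13x + 3) = 18x^6 + 18x^5 + 18x^4 + 2x^3 + 15x^2 + 16 ≡ 1 (mod x^4 + 11x^3 + 3x^2 + 18x + 12).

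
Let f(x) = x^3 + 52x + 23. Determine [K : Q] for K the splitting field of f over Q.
[K : Q] = 6

By the rational root test, any rational root of the monic integer polynomial f(x) = x^3 + 52x + 23 must be an integer dividing the constant term 23, i.e. one of ±{1, 23}. Evaluating: f(1) = 76, f(-1) = -30, f(23) = 13386, f(-23) = -13340; none is 0, so f has no rational root and is therefore irreducible over Q (a cubic with no linear factor over a field is irreducible). For an irreducible cubic, the Galois group is A_3 or S_3 according as the discriminant disc(f) = -4a^3 - 27b^2 = -4·(52)^3 - 27·(23)^2 = -576715 is or is not a square in Q. Here disc(f) = -576715 is not a perfect square in Q, so the Galois group of f over Q is not contained in A_3 and must be all of S_3. The splitting field has degree |S_3| = 6 over Q, so [K : Q] = 6.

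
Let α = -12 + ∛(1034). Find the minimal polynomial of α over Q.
m_α(x) = x^3 + 36x^2 + 432x + 694

Set β = α + 12 = ∛(1034), so β^3 = 1034. Then (α + 12)^3 - 1034 = 0, i.e. α is a root of g(x) = (x + 12)^3 - 1034 = x^3 + 36x^2 + 432x + 694. Since g(x) = h(x + 12) where h(x) = x^3 - 1034, and h is irreducible over Q (because 1034 is not a perfect cube, so h has no rational root, and a monic cubic with no rational root is irreducible), g is also irreducible (irreducibility is preserved under the substitution x → x + 12). Hence m_α(x) = x^3 + 36x^2 + 432x + 694.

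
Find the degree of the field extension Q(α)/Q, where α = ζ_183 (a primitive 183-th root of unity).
[Q(α):Q] = 120

The minimal polynomial of ζ_183 over Q is the 183-th cyclotomic polynomial Φ_183(x), which is irreducible over Q and has degree φ(183) = 120. Hence [Q(α):Q] = φ(183) = 120.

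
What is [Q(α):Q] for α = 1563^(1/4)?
[Q(α):Q] = 4

α is a root of x^4 - 1563. By Eisenstein's criterion at the prime p = 3 (which divides the constant term 1563 but p^2 = 9 does not, since 1563 is squarefree), x^4 - 1563 is irreducible over Q. Hence [Q(α):Q] = 4.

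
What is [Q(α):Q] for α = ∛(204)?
[Q(α):Q] = 3

The minimal polynomial of α is x^3 - 204, irreducible over Q since 204 is not a perfect cube (so x^3 - 204 has no rational root). Hence [Q(α):Q] = deg(m_α) = 3.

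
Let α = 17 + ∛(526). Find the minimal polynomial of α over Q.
m_α(x) = x^3 - 51x^2 + 867x - 5439

Set β = α - 17 = ∛(526), so β^3 = 526. Then (α - 17)^3 - 526 = 0, i.e. α is a root of g(x) = (x - 17)^3 - 526 = x^3 - 51x^2 + 867x - 5439. Since g(x) = h(x - 17) where h(x) = x^3 - 526, and h is irreducible over Q (because 526 is not a perfect cube, so h has no rational root, and a monic cubic with no rational root is irreducible), g is also irreducible (irreducibility is preserved under the substitution x → x - 17). Hence m_α(x) = x^3 - 51x^2 + 867x - 5439.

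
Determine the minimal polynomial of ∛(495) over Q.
m_α(x) = x^3 - 495

α satisfies α^3 = 495, so x^3 - 495 annihilates α. By the rational root test, a rational root p/q (in lowest terms) of x^3 - 495 would satisfy p^3 = 495 q^3, forcing q = 1 and p^3 = 495; but 495 is not a perfect cube, contradiction. A monic cubic over Q with no rational root is irreducible (any nontrivial factorization would include a linear factor). Hence x^3 - 495 is the minimal polynomial of α, and in particular [Q(α):Q] = 3.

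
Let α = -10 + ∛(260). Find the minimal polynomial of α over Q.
m_α(x) = x^3 + 30x^2 + 300x + 740

Set β = α + 10 = ∛(260), so β^3 = 260. Then (α + 10)^3 - 260 = 0, i.e. α is a root of g(x) = (x + 10)^3 - 260 = x^3 + 30x^2 + 300x + 740. Since g(x) = h(x + 10) where h(x) = x^3 - 260, and h is irreducible over Q (because 260 is not a perfect cube, so h has no rational root, and a monic cubic with no rational root is irreducible), g is also irreducible (irreducibility is preserved under the substitution x → x + 10). Hence m_α(x) = x^3 + 30x^2 + 300x + 740.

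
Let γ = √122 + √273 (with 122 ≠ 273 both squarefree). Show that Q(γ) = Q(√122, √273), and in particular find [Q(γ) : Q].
[Q(γ) : Q] = 4 (equivalently, Q(γ) = Q(√122, √273))

Obviously Q(γ) ⊆ Q(√122, √273), and [Q(√122, √273):Q] = 4 (since 122, 273 are distinct squarefree integers > 1 with 33306 not a perfect square). To show equality we compute the minimal polynomial of γ. From γ = √122 + √273: γ^2 = 122 + 2√(33306) + 273 = 395 + 2√(33306), so γ^2 - 395 = 2√(33306); squaring, (γ^2 - 395)^2 = 4·33306, i.e. γ^4 - 790γ^2 + 156025 - 133224 = 0, i.e. γ^4 - 790γ^2 + 22801 = 0. So γ is a root of x^4 - 790x^2 + 22801. This polynomial is irreducible over Q: it has no rational root (each ±√122 ± √273 is irrational), and any factorization into two quadratics over Q would force √(33306) ∈ Q (pairing opposite roots) or √122, √273 ∈ Q (other pairings), all impossible. Hence [Q(γ):Q] = 4 = [Q(√122, √273):Q], so Q(γ) = Q(√122, √273).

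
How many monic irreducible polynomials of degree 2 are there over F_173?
There are 14878 monic irreducible polynomials of degree 2 over F_173

Each element of F_{173^2} that lies in no proper subfield is a root of exactly one monic irreducible of degree 2 over F_173, and each such polynomial has 2 distinct roots in F_{173^2}. By Möbius inversion the count is N_173(2) = (1/2) Σ_{d|2} μ(2/d) · 173^d = (1/2)(μ(2)·173^1 + μ(1)·173^2) = 29756/2 = 14878.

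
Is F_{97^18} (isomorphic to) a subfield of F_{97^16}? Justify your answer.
No: F_{97^18} is not a subfield of F_{97^16}

F_{p^m} embeds in F_{p^n} iff m | n. Here 18 ∤ 16 (since 16 = 0·18 + 16 with remainder 16 ≠ 0), so F_{97^18} is not a subfield of F_{97^16}. Equivalently: if it were, the tower law would give 18 = [F_{97^18}:F_97] dividing [F_{97^16}:F_97] = 16, contradiction.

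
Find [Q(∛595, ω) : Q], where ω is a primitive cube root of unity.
[Q(∛595, ω) : Q] = 6

[Q(∛595):Q] = 3 (min poly x^3 - 595, irreducible since 595 is not a perfect cube). [Q(ω):Q] = 2 (min poly x^2 + x + 1). Since Q(∛595) ⊂ R and ω ∉ R, we have ω ∉ Q(∛595), so x^2 + x + 1 remains irreducible over Q(∛595) and [Q(∛595, ω) : Q(∛595)] = 2. By the tower law, [Q(∛595, ω) : Q] = 3 · 2 = 6. (In fact Q(∛595, ω) is the splitting field of x^3 - 595 over Q.)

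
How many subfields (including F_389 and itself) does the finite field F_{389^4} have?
F_{389^4} has 3 subfields

The subfields of F_{p^n} are exactly the fields F_{p^d} for d | n (each is the fixed field of the unique index-d subgroup of Gal(F_{p^n}/F_p) ≅ Z/nZ). The divisors of n = 4 are {1, 2, 4}, giving 3 subfields: F_{389^1}, F_{389^2}, F_{389^4}.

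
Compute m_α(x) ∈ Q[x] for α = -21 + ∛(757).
m_α(x) = x^3 + 63x^2 + 1323x + 8504

Set β = α + 21 = ∛(757), so β^3 = 757. Then (α + 21)^3 - 757 = 0, i.e. α is a root of g(x) = (x + 21)^3 - 757 = x^3 + 63x^2 + 1323x + 8504. Since g(x) = h(x + 21) where h(x) = x^3 - 757, and h is irreducible over Q (because 757 is not a perfect cube, so h has no rational root, and a monic cubic with no rational root is irreducible), g is also irreducible (irreducibility is preserved under the substitution x → x + 21). Hence m_α(x) = x^3 + 63x^2 + 1323x + 8504.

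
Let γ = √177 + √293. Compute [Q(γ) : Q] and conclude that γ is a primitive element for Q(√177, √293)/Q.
[Q(γ) : Q] = 4 (equivalently, Q(γ) = Q(√177, √293))

Obviously Q(γ) ⊆ Q(√177, √293), and [Q(√177, √293):Q] = 4 (since 177, 293 are distinct squarefree integers > 1 with 51861 not a perfect square). To show equality we compute the minimal polynomial of γ. From γ = √177 + √293: γ^2 = 177 + 2√(51861) + 293 = 470 + 2√(51861), so γ^2 - 470 = 2√(51861); squaring, (γ^2 - 470)^2 = 4·51861, i.e. γ^4 - 940γ^2 + 220900 - 207444 = 0, i.e. γ^4 - 940γ^2 + 13456 = 0. So γ is a root of x^4 - 940x^2 + 13456. This polynomial is irreducible over Q: it has no rational root (each ±√177 ± √293 is irrational), and any factorization into two quadratics over Q would force √(51861) ∈ Q (pairing opposite roots) or √177, √293 ∈ Q (other pairings), all impossible. Hence [Q(γ):Q] = 4 = [Q(√177, √293):Q], so Q(γ) = Q(√177, √293).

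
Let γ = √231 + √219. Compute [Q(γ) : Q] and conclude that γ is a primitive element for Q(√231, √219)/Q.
[Q(γ) : Q] = 4 (equivalently, Q(γ) = Q(√231, √219))

Obviously Q(γ) ⊆ Q(√231, √219), and [Q(√231, √219):Q] = 4 (since 231, 219 are distinct squarefree integers > 1 with 50589 not a perfect square). To show equality we compute the minimal polynomial of γ. From γ = √231 + √219: γ^2 = 231 + 2√(50589) + 219 = 450 + 2√(50589), so γ^2 - 450 = 2√(50589); squaring, (γ^2 - 450)^2 = 4·50589, i.e. γ^4 - 900γ^2 + 202500 - 202356 = 0, i.e. γ^4 - 900γ^2 + 144 = 0. So γ is a root of x^4 - 900x^2 + 144. This polynomial is irreducible over Q: it has no rational root (each ±√231 ± √219 is irrational), and any factorization into two quadratics over Q would force √(50589) ∈ Q (pairing opposite roots) or √231, √219 ∈ Q (other pairings), all impossible. Hence [Q(γ):Q] = 4 = [Q(√231, √219):Q], so Q(γ) = Q(√231, √219).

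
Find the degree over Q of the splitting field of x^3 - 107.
[K : Q] = 6

The roots of x^3 - 107 are ∛107, ω∛107, ω^2∛107 where ω = e^(2πi/3) is a primitive cube root of unity, so K = Q(∛107, ω). Now [Q(∛107):Q] = 3 (since 107 is not a perfect cube, x^3 - 107 is irreducible) and [Q(ω):Q] = 2. Both 2 and 3 divide [K:Q], and [K:Q] ≤ 3·2 = 6, so [K:Q] = 6. (Equivalently: Q(∛107) ⊂ R but ω ∉ R, so [K : Q(∛107)] = 2.)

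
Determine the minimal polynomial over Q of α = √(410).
m_α(x) = x^2 - 410

α satisfies α^2 - 410 = 0, so x^2 - 410 annihilates α. Since d = 410 is squarefree and ≠ 1, it is not a perfect square in Q, so x^2 - 410 has no rational root and is therefore irreducible over Q (a degree-2 polynomial over a field is irreducible iff it has no root). Hence m_α(x) = x^2 - 410.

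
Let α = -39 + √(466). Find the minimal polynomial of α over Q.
m_α(x) = x^2 + 78x + 1055

From α + 39 = √(466), squaring gives (α + 39)^2 = 466, i.e. α^2 + 78α + 1521 = 466, so α^2 + 78α + 1055 = 0. The discriminant of x^2 + 78x + 1055 is (78)^2 - 4·(1055) = 6084 - 4220 = 1864, and 4·(466) is not a perfect square in Q since 466 is squarefree and ≠ 1. Hence x^2 + 78x + 1055 is irreducible over Q and is the minimal polynomial of α.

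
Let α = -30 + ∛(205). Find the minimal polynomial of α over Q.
m_α(x) = x^3 + 90x^2 + 2700x + 26795

Set β = α + 30 = ∛(205), so β^3 = 205. Then (α + 30)^3 - 205 = 0, i.e. α is a root of g(x) = (x + 30)^3 - 205 = x^3 + 90x^2 + 2700x + 26795. Since g(x) = h(x + 30) where h(x) = x^3 - 205, and h is irreducible over Q (because 205 is not a perfect cube, so h has no rational root, and a monic cubic with no rational root is irreducible), g is also irreducible (irreducibility is preserved under the substitution x → x + 30). Hence m_α(x) = x^3 + 90x^2 + 2700x + 26795.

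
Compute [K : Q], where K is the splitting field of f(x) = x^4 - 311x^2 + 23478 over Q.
[K : Q] = 4

Solving the quadratic in x^2: x^2 = (311 ± √(311^2 - 4·23478))/2 = (311 ± √2809)/2 = (311 ± 53)/2, giving x^2 = 129 or x^2 = 182. So f(x) = (x^2 - 129)(x^2 - 182) and the roots of f are ±√129, ±√182. Hence the splitting field is K = Q(√129, √182). Since 129 and 182 are distinct squarefree integers > 1, their product 23478 is not a perfect square, so √182 ∉ Q(√129). By the tower law [K:Q] = [Q(√129,√182):Q(√129)] · [Q(√129):Q] = 2 · 2 = 4.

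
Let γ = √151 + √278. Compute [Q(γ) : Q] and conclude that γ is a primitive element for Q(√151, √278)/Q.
[Q(γ) : Q] = 4 (equivalently, Q(γ) = Q(√151, √278))

Obviously Q(γ) ⊆ Q(√151, √278), and [Q(√151, √278):Q] = 4 (since 151, 278 are distinct squarefree integers > 1 with 41978 not a perfect square). To show equality we compute the minimal polynomial of γ. From γ = √151 + √278: γ^2 = 151 + 2√(41978) + 278 = 429 + 2√(41978), so γ^2 - 429 = 2√(41978); squaring, (γ^2 - 429)^2 = 4·41978, i.e. γ^4 - 858γ^2 + 184041 - 167912 = 0, i.e. γ^4 - 858γ^2 + 16129 = 0. So γ is a root of x^4 - 858x^2 + 16129. This polynomial is irreducible over Q: it has no rational root (each ±√151 ± √278 is irrational), and any factorization into two quadratics over Q would force √(41978) ∈ Q (pairing opposite roots) or √151, √278 ∈ Q (other pairings), all impossible. Hence [Q(γ):Q] = 4 = [Q(√151, √278):Q], so Q(γ) = Q(√151, √278).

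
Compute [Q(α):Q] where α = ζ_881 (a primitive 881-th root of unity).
[Q(α):Q] = 880

The minimal polynomial of ζ_881 over Q is the 881-th cyclotomic polynomial Φ_881(x), which is irreducible over Q and has degree φ(881) = 880. Hence [Q(α):Q] = φ(881) = 880.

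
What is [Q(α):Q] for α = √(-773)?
[Q(α):Q] = 2

[Q(α):Q] equals the degree of the minimal polynomial of α. Here α^2 = -773 and x^2 + 773 is irreducible (d = -773 is squarefree, ≠ 1, hence not a square), so deg(m_α) = 2. Thus [Q(α):Q] = 2.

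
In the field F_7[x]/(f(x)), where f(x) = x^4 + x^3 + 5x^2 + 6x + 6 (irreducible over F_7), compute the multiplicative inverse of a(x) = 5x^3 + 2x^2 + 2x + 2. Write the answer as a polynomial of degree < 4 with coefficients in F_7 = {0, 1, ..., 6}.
a(x)^(-1) ≡ 4x^3 + 2x^2 + 4x + 2 (mod f(x))

Since f is irreducible over F_7, F_7[x]/(f) is a field and a(x) ≠ 0 has an inverse. Apply the extended Euclidean algorithm to f(x) and a(x) in F_7[x]: f(x) = (3x + 6)·a(x) + (x^2 + 2x + 1);  a(x) = (5x + 6)·(x^2 + 2x + 1) + (6x + 3);  (x^2 + 2x + 1) = (6x + 2)·(6x + 3) + (2). The last nonzero remainder is the constant 2 = gcd(f, a) in F_7. Back-substituting through the division chain expresses 2 = s(x)·a(x) + t(x)·f(x) with s(x) ≡ x^3 + 4x^2 + x + 4 (mod f), so (x^3 + 4x^2 + x + 4)·a(x) ≡ 2 (mod f). Multiplying by 2^(-1) ≡ 4 in F_7 gives a(x)^(-1) ≡ 4·(x^3 + 4x^2 + x + 4) ≡ 4x^3 + 2x^2 + 4x + 2 (mod f). Check: (5x^3 + 2x^2 + 2x + 2)·(4x^3 + 2x^2 + 4x + 2) = 6x^6 + 4x^5 + 4x^4 + 2x^3 + 2x^2 + 5x + 4 ≡ 1 (mod x^4 + x^3 + 5x^2 + 6x + 6).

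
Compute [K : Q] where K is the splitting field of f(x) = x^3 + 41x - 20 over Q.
[K : Q] = 6

By the rational root test, any rational root of the monic integer polynomial f(x) = x^3 + 41x - 20 must be an integer dividing the constant term -20, i.e. one of ±{1, 2, 4, 5, 10, 20}. Evaluating: f(1) = 22, f(-1) = -62, f(2) = 70, f(-2) = -110, f(4) = 208, f(-4) = -248, f(5) = 310, f(-5) = -350, f(10) = 1390, f(-10) = -1430, f(20) = 8800, f(-20) = -8840; none is 0, so f has no rational root and is therefore irreducible over Q (a cubic with no linear factor over a field is irreducible). For an irreducible cubic, the Galois group is A_3 or S_3 according as the discriminant disc(f) = -4a^3 - 27b^2 = -4·(41)^3 - 27·(-20)^2 = -286484 is or is not a square in Q. Here disc(f) = -286484 is not a perfect square in Q, so the Galois group of f over Q is not contained in A_3 and must be all of S_3. The splitting field has degree |S_3| = 6 over Q, so [K : Q] = 6.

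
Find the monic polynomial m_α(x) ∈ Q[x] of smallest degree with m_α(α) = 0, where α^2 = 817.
m_α(x) = x^2 - 817

α satisfies α^2 - 817 = 0, so x^2 - 817 annihilates α. Since d = 817 is squarefree and ≠ 1, it is not a perfect square in Q, so x^2 - 817 has no rational root and is therefore irreducible over Q (a degree-2 polynomial over a field is irreducible iff it has no root). Hence m_α(x) = x^2 - 817.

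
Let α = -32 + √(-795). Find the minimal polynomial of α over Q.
m_α(x) = x^2 + 64x + 1819

From α + 32 = √(-795), squaring gives (α + 32)^2 = -795, i.e. α^2 + 64α + 1024 = -795, so α^2 + 64α + 1819 = 0. The discriminant of x^2 + 64x + 1819 is (64)^2 - 4·(1819) = 4096 - 7276 = -3180, and 4·(-795) is not a perfect square in Q since -795 is squarefree and ≠ 1. Hence x^2 + 64x + 1819 is irreducible over Q and is the minimal polynomial of α.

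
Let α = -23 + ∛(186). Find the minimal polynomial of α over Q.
m_α(x) = x^3 + 69x^2 + 1587x + 11981

Set β = α + 23 = ∛(186), so β^3 = 186. Then (α + 23)^3 - 186 = 0, i.e. α is a root of g(x) = (x + 23)^3 - 186 = x^3 + 69x^2 + 1587x + 11981. Since g(x) = h(x + 23) where h(x) = x^3 - 186, and h is irreducible over Q (because 186 is not a perfect cube, so h has no rational root, and a monic cubic with no rational root is irreducible), g is also irreducible (irreducibility is preserved under the substitution x → x + 23). Hence m_α(x) = x^3 + 69x^2 + 1587x + 11981.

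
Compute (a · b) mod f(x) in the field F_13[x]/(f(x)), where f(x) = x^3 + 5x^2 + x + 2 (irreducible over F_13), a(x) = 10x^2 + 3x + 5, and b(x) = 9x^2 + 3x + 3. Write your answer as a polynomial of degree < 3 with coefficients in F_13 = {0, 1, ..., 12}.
a · b ≡ 9x^2 + 3x + 8 (mod f(x))

Multiply in F_13[x]: a(x)·b(x) = (10x^2 + 3x + 5)·(9x^2 + 3x + 3) = 12x^4 + 5x^3 + 6x^2 + 11x + 2. This has degree ≥ 3, so divide by f(x) over F_13: 12x^4 + 5x^3 + 6x^2 + 11x + 2 = (12x + 10)·(x^3 + 5x^2 + x + 2) + (9x^2 + 3x + 8). Hence a·b ≡ 9x^2 + 3x + 8 (mod f). (F_13[x]/(f) is a field with 13^3 = 2197 elements since f is irreducible of degree 3.)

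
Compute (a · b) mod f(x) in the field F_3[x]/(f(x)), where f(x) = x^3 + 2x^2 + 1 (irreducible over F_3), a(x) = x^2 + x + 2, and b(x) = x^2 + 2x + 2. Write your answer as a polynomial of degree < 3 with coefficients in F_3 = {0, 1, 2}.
a · b ≡ x^2 + 2x (mod f(x))

Multiply in F_3[x]: a(x)·b(x) = (x^2 + x + 2)·(x^2 + 2x + 2) = x^4 + 1. This has degree ≥ 3, so divide by f(x) over F_3: x^4 + 1 = (x + 1)·(x^3 + 2x^2 + 1) + (x^2 + 2x). Hence a·b ≡ x^2 + 2x (mod f). (F_3[x]/(f) is a field with 3^3 = 27 elements since f is irreducible of degree 3.)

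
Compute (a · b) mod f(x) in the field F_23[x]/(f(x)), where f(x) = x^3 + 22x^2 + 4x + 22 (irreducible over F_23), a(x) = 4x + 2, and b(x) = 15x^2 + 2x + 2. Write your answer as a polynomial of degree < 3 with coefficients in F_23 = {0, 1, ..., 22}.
a · b ≡ 6x^2 + 2x + 18 (mod f(x))

Multiply in F_23[x]: a(x)·b(x) = (4x + 2)·(15x^2 + 2x + 2) = 14x^3 + 15x^2 + 12x + 4. This has degree ≥ 3, so divide by f(x) over F_23: 14x^3 + 15x^2 + 12x + 4 = (14)·(x^3 + 22x^2 + 4x + 22) + (6x^2 + 2x + 18). Hence a·b ≡ 6x^2 + 2x + 18 (mod f). (F_23[x]/(f) is a field with 23^3 = 12167 elements since f is irreducible of degree 3.)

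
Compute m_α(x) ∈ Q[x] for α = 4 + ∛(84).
m_α(x) = x^3 - 12x^2 + 48x - 148

Set β = α - 4 = ∛(84), so β^3 = 84. Then (α - 4)^3 - 84 = 0, i.e. α is a root of g(x) = (x - 4)^3 - 84 = x^3 - 12x^2 + 48x - 148. Since g(x) = h(x - 4) where h(x) = x^3 - 84, and h is irreducible over Q (because 84 is not a perfect cube, so h has no rational root, and a monic cubic with no rational root is irreducible), g is also irreducible (irreducibility is preserved under the substitution x → x - 4). Hence m_α(x) = x^3 - 12x^2 + 48x - 148.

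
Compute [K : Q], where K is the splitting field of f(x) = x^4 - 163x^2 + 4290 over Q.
[K : Q] = 4

Solving the quadratic in x^2: x^2 = (163 ± √(163^2 - 4·4290))/2 = (163 ± √9409)/2 = (163 ± 97)/2, giving x^2 = 130 or x^2 = 33. So f(x) = (x^2 - 130)(x^2 - 33) and the roots of f are ±√130, ±√33. Hence the splitting field is K = Q(√130, √33). Since 130 and 33 are distinct squarefree integers > 1, their product 4290 is not a perfect square, so √33 ∉ Q(√130). By the tower law [K:Q] = [Q(√130,√33):Q(√130)] · [Q(√130):Q] = 2 · 2 = 4.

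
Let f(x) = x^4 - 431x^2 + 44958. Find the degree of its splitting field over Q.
[K : Q] = 4

Solving the quadratic in x^2: x^2 = (431 ± √(431^2 - 4·44958))/2 = (431 ± √5929)/2 = (431 ± 77)/2, giving x^2 = 254 or x^2 = 177. So f(x) = (x^2 - 254)(x^2 - 177) and the roots of f are ±√254, ±√177. Hence the splitting field is K = Q(√254, √177). Since 254 and 177 are distinct squarefree integers > 1, their product 44958 is not a perfect square, so √177 ∉ Q(√254). By the tower law [K:Q] = [Q(√254,√177):Q(√254)] · [Q(√254):Q] = 2 · 2 = 4.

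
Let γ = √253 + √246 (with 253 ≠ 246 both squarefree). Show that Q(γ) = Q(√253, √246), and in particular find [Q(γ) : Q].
[Q(γ) : Q] = 4 (equivalently, Q(γ) = Q(√253, √246))

Obviously Q(γ) ⊆ Q(√253, √246), and [Q(√253, √246):Q] = 4 (since 253, 246 are distinct squarefree integers > 1 with 62238 not a perfect square). To show equality we compute the minimal polynomial of γ. From γ = √253 + √246: γ^2 = 253 + 2√(62238) + 246 = 499 + 2√(62238), so γ^2 - 499 = 2√(62238); squaring, (γ^2 - 499)^2 = 4·62238, i.e. γ^4 - 998γ^2 + 249001 - 248952 = 0, i.e. γ^4 - 998γ^2 + 49 = 0. So γ is a root of x^4 - 998x^2 + 49. This polynomial is irreducible over Q: it has no rational root (each ±√253 ± √246 is irrational), and any factorization into two quadratics over Q would force √(62238) ∈ Q (pairing opposite roots) or √253, √246 ∈ Q (other pairings), all impossible. Hence [Q(γ):Q] = 4 = [Q(√253, √246):Q], so Q(γ) = Q(√253, √246).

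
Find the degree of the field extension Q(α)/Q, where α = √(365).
[Q(α):Q] = 2

[Q(α):Q] equals the degree of the minimal polynomial of α. Here α^2 = 365 and x^2 - 365 is irreducible (d = 365 is squarefree, ≠ 1, hence not a square), so deg(m_α) = 2. Thus [Q(α):Q] = 2.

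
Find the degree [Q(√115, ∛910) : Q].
[Q(√115, ∛910) : Q] = 6

Let L = Q(√115, ∛910). Since Q(√115) ⊂ L and [Q(√115):Q] = 2, the tower law gives 2 | [L:Q]. Likewise Q(∛910) ⊂ L with [Q(∛910):Q] = 3 (because 910 is not a perfect cube), so 3 | [L:Q]. As gcd(2,3) = 1, [L:Q] is divisible by 6. Conversely L is generated over Q by √115 and ∛910, so [L:Q] ≤ 2·3 = 6. Therefore [Q(√115, ∛910) : Q] = 6.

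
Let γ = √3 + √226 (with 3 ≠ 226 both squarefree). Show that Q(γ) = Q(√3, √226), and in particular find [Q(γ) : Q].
[Q(γ) : Q] = 4 (equivalently, Q(γ) = Q(√3, √226))

Obviously Q(γ) ⊆ Q(√3, √226), and [Q(√3, √226):Q] = 4 (since 3, 226 are distinct squarefree integers > 1 with 678 not a perfect square). To show equality we compute the minimal polynomial of γ. From γ = √3 + √226: γ^2 = 3 + 2√(678) + 226 = 229 + 2√(678), so γ^2 - 229 = 2√(678); squaring, (γ^2 - 229)^2 = 4·678, i.e. γ^4 - 458γ^2 + 52441 - 2712 = 0, i.e. γ^4 - 458γ^2 + 49729 = 0. So γ is a root of x^4 - 458x^2 + 49729. This polynomial is irreducible over Q: it has no rational root (each ±√3 ± √226 is irrational), and any factorization into two quadratics over Q would force √(678) ∈ Q (pairing opposite roots) or √3, √226 ∈ Q (other pairings), all impossible. Hence [Q(γ):Q] = 4 = [Q(√3, √226):Q], so Q(γ) = Q(√3, √226).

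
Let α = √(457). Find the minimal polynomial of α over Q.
m_α(x) = x^2 - 457

α satisfies α^2 - 457 = 0, so x^2 - 457 annihilates α. Since d = 457 is squarefree and ≠ 1, it is not a perfect square in Q, so x^2 - 457 has no rational root and is therefore irreducible over Q (a degree-2 polynomial over a field is irreducible iff it has no root). Hence m_α(x) = x^2 - 457.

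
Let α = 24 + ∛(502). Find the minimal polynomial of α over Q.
m_α(x) = x^3 - 72x^2 + 1728x - 14326

Set β = α - 24 = ∛(502), so β^3 = 502. Then (α - 24)^3 - 502 = 0, i.e. α is a root of g(x) = (x - 24)^3 - 502 = x^3 - 72x^2 + 1728x - 14326. Since g(x) = h(x - 24) where h(x) = x^3 - 502, and h is irreducible over Q (because 502 is not a perfect cube, so h has no rational root, and a monic cubic with no rational root is irreducible), g is also irreducible (irreducibility is preserved under the substitution x → x - 24). Hence m_α(x) = x^3 - 72x^2 + 1728x - 14326.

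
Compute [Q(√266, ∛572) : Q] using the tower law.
[Q(√266, ∛572) : Q] = 6

Let L = Q(√266, ∛572). Since Q(√266) ⊂ L and [Q(√266):Q] = 2, the tower law gives 2 | [L:Q]. Likewise Q(∛572) ⊂ L with [Q(∛572):Q] = 3 (because 572 is not a perfect cube), so 3 | [L:Q]. As gcd(2,3) = 1, [L:Q] is divisible by 6. Conversely L is generated over Q by √266 and ∛572, so [L:Q] ≤ 2·3 = 6. Therefore [Q(√266, ∛572) : Q] = 6.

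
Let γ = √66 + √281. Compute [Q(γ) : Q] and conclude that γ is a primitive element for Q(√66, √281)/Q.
[Q(γ) : Q] = 4 (equivalently, Q(γ) = Q(√66, √281))

Obviously Q(γ) ⊆ Q(√66, √281), and [Q(√66, √281):Q] = 4 (since 66, 281 are distinct squarefree integers > 1 with 18546 not a perfect square). To show equality we compute the minimal polynomial of γ. From γ = √66 + √281: γ^2 = 66 + 2√(18546) + 281 = 347 + 2√(18546), so γ^2 - 347 = 2√(18546); squaring, (γ^2 - 347)^2 = 4·18546, i.e. γ^4 - 694γ^2 + 120409 - 74184 = 0, i.e. γ^4 - 694γ^2 + 46225 = 0. So γ is a root of x^4 - 694x^2 + 46225. This polynomial is irreducible over Q: it has no rational root (each ±√66 ± √281 is irrational), and any factorization into two quadratics over Q would force √(18546) ∈ Q (pairing opposite roots) or √66, √281 ∈ Q (other pairings), all impossible. Hence [Q(γ):Q] = 4 = [Q(√66, √281):Q], so Q(γ) = Q(√66, √281).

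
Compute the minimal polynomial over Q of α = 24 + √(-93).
m_α(x) = x^2 - 48x + 669

From α - 24 = √(-93), squaring gives (α - 24)^2 = -93, i.e. α^2 - 48α + 576 = -93, so α^2 - 48α + 669 = 0. The discriminant of x^2 - 48x + 669 is (-48)^2 - 4·(669) = 2304 - 2676 = -372, and 4·(-93) is not a perfect square in Q since -93 is squarefree and ≠ 1. Hence x^2 - 48x + 669 is irreducible over Q and is the minimal polynomial of α.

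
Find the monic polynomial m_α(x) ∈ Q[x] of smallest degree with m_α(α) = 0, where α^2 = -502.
m_α(x) = x^2 + 502

α satisfies α^2 + 502 = 0, so x^2 + 502 annihilates α. Since d = -502 is squarefree and ≠ 1, it is not a perfect square in Q, so x^2 + 502 has no rational root and is therefore irreducible over Q (a degree-2 polynomial over a field is irreducible iff it has no root). Hence m_α(x) = x^2 + 502.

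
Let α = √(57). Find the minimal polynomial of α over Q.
m_α(x) = x^2 - 57

α satisfies α^2 - 57 = 0, so x^2 - 57 annihilates α. Since d = 57 is squarefree and ≠ 1, it is not a perfect square in Q, so x^2 - 57 has no rational root and is therefore irreducible over Q (a degree-2 polynomial over a field is irreducible iff it has no root). Hence m_α(x) = x^2 - 57.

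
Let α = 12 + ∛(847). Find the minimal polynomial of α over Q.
m_α(x) = x^3 - 36x^2 + 432x - 2575

Set β = α - 12 = ∛(847), so β^3 = 847. Then (α - 12)^3 - 847 = 0, i.e. α is a root of g(x) = (x - 12)^3 - 847 = x^3 - 36x^2 + 432x - 2575. Since g(x) = h(x - 12) where h(x) = x^3 - 847, and h is irreducible over Q (because 847 is not a perfect cube, so h has no rational root, and a monic cubic with no rational root is irreducible), g is also irreducible (irreducibility is preserved under the substitution x → x - 12). Hence m_α(x) = x^3 - 36x^2 + 432x - 2575.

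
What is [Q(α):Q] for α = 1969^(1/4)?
[Q(α):Q] = 4

α is a root of x^4 - 1969. By Eisenstein's criterion at the prime p = 11 (which divides the constant term 1969 but p^2 = 121 does not, since 1969 is squarefree), x^4 - 1969 is irreducible over Q. Hence [Q(α):Q] = 4.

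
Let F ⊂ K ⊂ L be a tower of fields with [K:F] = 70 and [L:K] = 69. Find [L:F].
[L:F] = 4830

The tower law says that for any tower of field extensions F ⊂ K ⊂ L with finite degrees, [L:F] = [L:K] · [K:F]. Here this gives [L:F] = 69 · 70 = 4830.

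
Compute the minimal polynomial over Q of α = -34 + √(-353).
m_α(x) = x^2 + 68x + 1509

From α + 34 = √(-353), squaring gives (α + 34)^2 = -353, i.e. α^2 + 68α + 1156 = -353, so α^2 + 68α + 1509 = 0. The discriminant of x^2 + 68x + 1509 is (68)^2 - 4·(1509) = 4624 - 6036 = -1412, and 4·(-353) is not a perfect square in Q since -353 is squarefree and ≠ 1. Hence x^2 + 68x + 1509 is irreducible over Q and is the minimal polynomial of α.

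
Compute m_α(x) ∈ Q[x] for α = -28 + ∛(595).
m_α(x) = x^3 + 84x^2 + 2352x + 21357

Set β = α + 28 = ∛(595), so β^3 = 595. Then (α + 28)^3 - 595 = 0, i.e. α is a root of g(x) = (x + 28)^3 - 595 = x^3 + 84x^2 + 2352x + 21357. Since g(x) = h(x + 28) where h(x) = x^3 - 595, and h is irreducible over Q (because 595 is not a perfect cube, so h has no rational root, and a monic cubic with no rational root is irreducible), g is also irreducible (irreducibility is preserved under the substitution x → x + 28). Hence m_α(x) = x^3 + 84x^2 + 2352x + 21357.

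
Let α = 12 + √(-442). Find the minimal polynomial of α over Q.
m_α(x) = x^2 - 24x + 586

From α - 12 = √(-442), squaring gives (α - 12)^2 = -442, i.e. α^2 - 24α + 144 = -442, so α^2 - 24α + 586 = 0. The discriminant of x^2 - 24x + 586 is (-24)^2 - 4·(586) = 576 - 2344 = -1768, and 4·(-442) is not a perfect square in Q since -442 is squarefree and ≠ 1. Hence x^2 - 24x + 586 is irreducible over Q and is the minimal polynomial of α.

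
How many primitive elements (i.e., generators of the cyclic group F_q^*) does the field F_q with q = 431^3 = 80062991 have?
There are φ(80062990) = 26345088 primitive elements

F_q^* is cyclic of order q - 1 = 80062990. A cyclic group of order m has exactly φ(m) generators. Here m = 80062990 = 2 · 5 · 7 · 43 · 67 · 397, so the number of primitive elements is φ(80062990) = 26345088.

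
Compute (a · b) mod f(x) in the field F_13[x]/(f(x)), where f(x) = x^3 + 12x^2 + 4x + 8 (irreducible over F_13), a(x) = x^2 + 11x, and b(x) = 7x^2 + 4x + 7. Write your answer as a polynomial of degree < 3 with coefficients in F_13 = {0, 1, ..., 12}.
a · b ≡ 7x^2 + 7x + 11 (mod f(x))

Multiply in F_13[x]: a(x)·b(x) = (x^2 + 11x)·(7x^2 + 4x + 7) = 7x^4 + 3x^3 + 12x^2 + 12x. This has degree ≥ 3, so divide by f(x) over F_13: 7x^4 + 3x^3 + 12x^2 + 12x = (7x + 10)·(x^3 + 12x^2 + 4x + 8) + (7x^2 + 7x + 11). Hence a·b ≡ 7x^2 + 7x + 11 (mod f). (F_13[x]/(f) is a field with 13^3 = 2197 elements since f is irreducible of degree 3.)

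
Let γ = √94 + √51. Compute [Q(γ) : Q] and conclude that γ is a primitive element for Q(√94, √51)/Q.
[Q(γ) : Q] = 4 (equivalently, Q(γ) = Q(√94, √51))

Obviously Q(γ) ⊆ Q(√94, √51), and [Q(√94, √51):Q] = 4 (since 94, 51 are distinct squarefree integers > 1 with 4794 not a perfect square). To show equality we compute the minimal polynomial of γ. From γ = √94 + √51: γ^2 = 94 + 2√(4794) + 51 = 145 + 2√(4794), so γ^2 - 145 = 2√(4794); squaring, (γ^2 - 145)^2 = 4·4794, i.e. γ^4 - 290γ^2 + 21025 - 19176 = 0, i.e. γ^4 - 290γ^2 + 1849 = 0. So γ is a root of x^4 - 290x^2 + 1849. This polynomial is irreducible over Q: it has no rational root (each ±√94 ± √51 is irrational), and any factorization into two quadratics over Q would force √(4794) ∈ Q (pairing opposite roots) or √94, √51 ∈ Q (other pairings), all impossible. Hence [Q(γ):Q] = 4 = [Q(√94, √51):Q], so Q(γ) = Q(√94, √51).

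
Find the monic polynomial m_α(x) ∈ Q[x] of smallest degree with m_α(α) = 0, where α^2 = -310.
m_α(x) = x^2 + 310

α satisfies α^2 + 310 = 0, so x^2 + 310 annihilates α. Since d = -310 is squarefree and ≠ 1, it is not a perfect square in Q, so x^2 + 310 has no rational root and is therefore irreducible over Q (a degree-2 polynomial over a field is irreducible iff it has no root). Hence m_α(x) = x^2 + 310.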